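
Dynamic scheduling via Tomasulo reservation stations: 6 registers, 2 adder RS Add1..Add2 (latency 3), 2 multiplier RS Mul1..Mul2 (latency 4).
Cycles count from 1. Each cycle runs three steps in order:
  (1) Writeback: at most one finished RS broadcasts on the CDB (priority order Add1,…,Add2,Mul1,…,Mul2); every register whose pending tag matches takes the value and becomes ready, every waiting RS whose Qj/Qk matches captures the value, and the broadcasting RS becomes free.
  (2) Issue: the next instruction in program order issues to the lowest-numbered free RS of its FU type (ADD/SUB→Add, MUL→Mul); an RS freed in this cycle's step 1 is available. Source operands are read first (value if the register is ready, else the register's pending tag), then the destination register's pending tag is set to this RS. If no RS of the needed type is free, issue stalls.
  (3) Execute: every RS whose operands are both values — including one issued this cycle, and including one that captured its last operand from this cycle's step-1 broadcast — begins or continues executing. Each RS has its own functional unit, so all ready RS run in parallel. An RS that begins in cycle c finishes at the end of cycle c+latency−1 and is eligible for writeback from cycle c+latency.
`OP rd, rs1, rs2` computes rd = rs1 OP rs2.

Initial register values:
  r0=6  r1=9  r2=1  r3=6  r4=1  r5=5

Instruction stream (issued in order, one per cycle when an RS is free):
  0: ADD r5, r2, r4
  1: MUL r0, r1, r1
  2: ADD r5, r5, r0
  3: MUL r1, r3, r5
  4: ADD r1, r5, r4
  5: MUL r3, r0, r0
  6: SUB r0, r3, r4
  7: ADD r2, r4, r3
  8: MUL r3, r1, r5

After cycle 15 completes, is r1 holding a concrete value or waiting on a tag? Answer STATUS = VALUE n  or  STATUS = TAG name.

STATUS = VALUE 84

  c1: issue ADD r5<-Add1  regs: r0:6,r1:9,r2:1,r3:6,r4:1,r5:Add1
  c2: issue MUL r0<-Mul1  regs: r0:Mul1,r1:9,r2:1,r3:6,r4:1,r5:Add1
  c3: issue ADD r5<-Add2  regs: r0:Mul1,r1:9,r2:1,r3:6,r4:1,r5:Add2
  c4: CDB Add1=2; issue MUL r1<-Mul2  regs: r0:Mul1,r1:Mul2,r2:1,r3:6,r4:1,r5:Add2
  c5: issue ADD r1<-Add1  regs: r0:Mul1,r1:Add1,r2:1,r3:6,r4:1,r5:Add2
  c6: CDB Mul1=81; issue MUL r3<-Mul1  regs: r0:81,r1:Add1,r2:1,r3:Mul1,r4:1,r5:Add2
  c7: stall  regs: r0:81,r1:Add1,r2:1,r3:Mul1,r4:1,r5:Add2
  c8: stall  regs: r0:81,r1:Add1,r2:1,r3:Mul1,r4:1,r5:Add2
  c9: CDB Add2=83; issue SUB r0<-Add2  regs: r0:Add2,r1:Add1,r2:1,r3:Mul1,r4:1,r5:83
  c10: CDB Mul1=6561; stall  regs: r0:Add2,r1:Add1,r2:1,r3:6561,r4:1,r5:83
  c11: stall  regs: r0:Add2,r1:Add1,r2:1,r3:6561,r4:1,r5:83
  c12: CDB Add1=84; issue ADD r2<-Add1  regs: r0:Add2,r1:84,r2:Add1,r3:6561,r4:1,r5:83
  c13: CDB Add2=6560; issue MUL r3<-Mul1  regs: r0:6560,r1:84,r2:Add1,r3:Mul1,r4:1,r5:83
  c14: CDB Mul2=498  regs: r0:6560,r1:84,r2:Add1,r3:Mul1,r4:1,r5:83
  c15: CDB Add1=6562  regs: r0:6560,r1:84,r2:6562,r3:Mul1,r4:1,r5:83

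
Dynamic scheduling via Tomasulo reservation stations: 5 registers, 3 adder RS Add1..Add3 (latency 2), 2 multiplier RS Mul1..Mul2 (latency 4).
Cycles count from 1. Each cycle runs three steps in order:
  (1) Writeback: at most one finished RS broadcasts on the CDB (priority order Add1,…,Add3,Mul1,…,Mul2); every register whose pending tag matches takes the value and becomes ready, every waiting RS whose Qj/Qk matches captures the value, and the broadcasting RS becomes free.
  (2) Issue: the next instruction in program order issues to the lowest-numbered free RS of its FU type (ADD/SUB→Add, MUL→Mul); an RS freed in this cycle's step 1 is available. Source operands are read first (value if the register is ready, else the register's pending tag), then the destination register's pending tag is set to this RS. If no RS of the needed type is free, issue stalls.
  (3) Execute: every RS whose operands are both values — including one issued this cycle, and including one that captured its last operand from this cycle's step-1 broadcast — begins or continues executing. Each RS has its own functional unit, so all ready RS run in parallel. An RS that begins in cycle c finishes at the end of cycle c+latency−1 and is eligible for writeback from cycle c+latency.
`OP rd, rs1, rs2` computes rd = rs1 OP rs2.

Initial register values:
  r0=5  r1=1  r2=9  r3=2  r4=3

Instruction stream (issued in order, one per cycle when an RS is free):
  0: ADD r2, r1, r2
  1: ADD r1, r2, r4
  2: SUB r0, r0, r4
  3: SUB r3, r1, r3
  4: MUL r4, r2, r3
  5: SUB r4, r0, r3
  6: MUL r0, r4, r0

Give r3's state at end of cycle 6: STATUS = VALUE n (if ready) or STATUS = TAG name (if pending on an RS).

STATUS = TAG Add3

cycle 1: issue ADD r2<-Add1 // r0:5,r1:1,r2:Add1,r3:2,r4:3
cycle 2: issue ADD r1<-Add2 // r0:5,r1:Add2,r2:Add1,r3:2,r4:3
cycle 3: CDB Add1=10; issue SUB r0<-Add1 // r0:Add1,r1:Add2,r2:10,r3:2,r4:3
cycle 4: issue SUB r3<-Add3 // r0:Add1,r1:Add2,r2:10,r3:Add3,r4:3
cycle 5: CDB Add1=2; issue MUL r4<-Mul1 // r0:2,r1:Add2,r2:10,r3:Add3,r4:Mul1
cycle 6: CDB Add2=13; issue SUB r4<-Add1 // r0:2,r1:13,r2:10,r3:Add3,r4:Add1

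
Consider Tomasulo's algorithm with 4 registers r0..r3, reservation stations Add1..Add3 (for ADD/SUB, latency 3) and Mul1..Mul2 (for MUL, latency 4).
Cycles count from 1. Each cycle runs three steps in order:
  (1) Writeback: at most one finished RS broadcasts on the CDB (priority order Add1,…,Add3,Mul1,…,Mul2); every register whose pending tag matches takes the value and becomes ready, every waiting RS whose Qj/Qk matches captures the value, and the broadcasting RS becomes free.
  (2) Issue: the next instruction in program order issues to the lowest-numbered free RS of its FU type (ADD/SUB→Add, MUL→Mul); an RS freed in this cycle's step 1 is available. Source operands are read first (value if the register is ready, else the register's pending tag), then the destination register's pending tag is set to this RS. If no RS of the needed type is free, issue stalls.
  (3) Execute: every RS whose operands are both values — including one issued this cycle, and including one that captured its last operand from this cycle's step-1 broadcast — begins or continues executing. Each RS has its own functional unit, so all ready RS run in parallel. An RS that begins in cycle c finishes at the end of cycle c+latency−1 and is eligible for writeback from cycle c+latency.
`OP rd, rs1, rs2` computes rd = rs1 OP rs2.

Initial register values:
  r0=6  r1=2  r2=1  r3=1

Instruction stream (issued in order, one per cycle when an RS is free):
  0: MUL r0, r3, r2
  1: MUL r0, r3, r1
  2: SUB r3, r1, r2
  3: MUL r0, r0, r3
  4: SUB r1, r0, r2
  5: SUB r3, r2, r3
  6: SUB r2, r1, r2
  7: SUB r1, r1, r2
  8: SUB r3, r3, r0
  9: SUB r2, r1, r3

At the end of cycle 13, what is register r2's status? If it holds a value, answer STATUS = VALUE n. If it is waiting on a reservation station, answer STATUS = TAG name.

STATUS = TAG Add3

cycle 1: issue MUL r0<-Mul1 // r0:Mul1,r1:2,r2:1,r3:1
cycle 2: issue MUL r0<-Mul2 // r0:Mul2,r1:2,r2:1,r3:1
cycle 3: issue SUB r3<-Add1 // r0:Mul2,r1:2,r2:1,r3:Add1
cycle 4: stall // r0:Mul2,r1:2,r2:1,r3:Add1
cycle 5: CDB Mul1=1; issue MUL r0<-Mul1 // r0:Mul1,r1:2,r2:1,r3:Add1
cycle 6: CDB Add1=1; issue SUB r1<-Add1 // r0:Mul1,r1:Add1,r2:1,r3:1
cycle 7: CDB Mul2=2; issue SUB r3<-Add2 // r0:Mul1,r1:Add1,r2:1,r3:Add2
cycle 8: issue SUB r2<-Add3 // r0:Mul1,r1:Add1,r2:Add3,r3:Add2
cycle 9: stall // r0:Mul1,r1:Add1,r2:Add3,r3:Add2
cycle 10: CDB Add2=0; issue SUB r1<-Add2 // r0:Mul1,r1:Add2,r2:Add3,r3:0
cycle 11: CDB Mul1=2; stall // r0:2,r1:Add2,r2:Add3,r3:0
cycle 12: stall // r0:2,r1:Add2,r2:Add3,r3:0
cycle 13: stall // r0:2,r1:Add2,r2:Add3,r3:0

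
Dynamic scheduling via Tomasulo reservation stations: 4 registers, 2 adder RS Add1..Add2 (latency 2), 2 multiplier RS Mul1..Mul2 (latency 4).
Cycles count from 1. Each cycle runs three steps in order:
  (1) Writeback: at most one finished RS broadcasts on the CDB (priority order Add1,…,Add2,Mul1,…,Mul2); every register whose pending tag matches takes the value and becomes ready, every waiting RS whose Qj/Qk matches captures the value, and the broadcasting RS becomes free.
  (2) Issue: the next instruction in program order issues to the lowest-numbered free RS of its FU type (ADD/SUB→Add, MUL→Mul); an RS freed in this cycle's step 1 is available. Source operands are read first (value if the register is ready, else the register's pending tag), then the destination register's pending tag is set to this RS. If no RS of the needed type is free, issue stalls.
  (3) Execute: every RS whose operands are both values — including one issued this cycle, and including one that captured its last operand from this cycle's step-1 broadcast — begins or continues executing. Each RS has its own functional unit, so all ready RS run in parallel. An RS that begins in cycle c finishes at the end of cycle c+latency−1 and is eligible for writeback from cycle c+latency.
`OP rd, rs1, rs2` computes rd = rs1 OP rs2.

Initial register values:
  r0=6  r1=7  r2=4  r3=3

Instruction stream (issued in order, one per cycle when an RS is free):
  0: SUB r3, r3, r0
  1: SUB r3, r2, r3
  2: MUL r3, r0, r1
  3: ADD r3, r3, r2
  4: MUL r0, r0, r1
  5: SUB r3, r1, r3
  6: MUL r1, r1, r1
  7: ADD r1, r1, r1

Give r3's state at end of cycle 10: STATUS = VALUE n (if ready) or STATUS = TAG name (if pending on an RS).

cycle 1: issue SUB r3<-Add1 // r0:6,r1:7,r2:4,r3:Add1
cycle 2: issue SUB r3<-Add2 // r0:6,r1:7,r2:4,r3:Add2
cycle 3: CDB Add1=-3; issue MUL r3<-Mul1 // r0:6,r1:7,r2:4,r3:Mul1
cycle 4: issue ADD r3<-Add1 // r0:6,r1:7,r2:4,r3:Add1
cycle 5: CDB Add2=7; issue MUL r0<-Mul2 // r0:Mul2,r1:7,r2:4,r3:Add1
cycle 6: issue SUB r3<-Add2 // r0:Mul2,r1:7,r2:4,r3:Add2
cycle 7: CDB Mul1=42; issue MUL r1<-Mul1 // r0:Mul2,r1:Mul1,r2:4,r3:Add2
cycle 8: stall // r0:Mul2,r1:Mul1,r2:4,r3:Add2
cycle 9: CDB Add1=46; issue ADD r1<-Add1 // r0:Mul2,r1:Add1,r2:4,r3:Add2
cycle 10: CDB Mul2=42 // r0:42,r1:Add1,r2:4,r3:Add2

STATUS = TAG Add2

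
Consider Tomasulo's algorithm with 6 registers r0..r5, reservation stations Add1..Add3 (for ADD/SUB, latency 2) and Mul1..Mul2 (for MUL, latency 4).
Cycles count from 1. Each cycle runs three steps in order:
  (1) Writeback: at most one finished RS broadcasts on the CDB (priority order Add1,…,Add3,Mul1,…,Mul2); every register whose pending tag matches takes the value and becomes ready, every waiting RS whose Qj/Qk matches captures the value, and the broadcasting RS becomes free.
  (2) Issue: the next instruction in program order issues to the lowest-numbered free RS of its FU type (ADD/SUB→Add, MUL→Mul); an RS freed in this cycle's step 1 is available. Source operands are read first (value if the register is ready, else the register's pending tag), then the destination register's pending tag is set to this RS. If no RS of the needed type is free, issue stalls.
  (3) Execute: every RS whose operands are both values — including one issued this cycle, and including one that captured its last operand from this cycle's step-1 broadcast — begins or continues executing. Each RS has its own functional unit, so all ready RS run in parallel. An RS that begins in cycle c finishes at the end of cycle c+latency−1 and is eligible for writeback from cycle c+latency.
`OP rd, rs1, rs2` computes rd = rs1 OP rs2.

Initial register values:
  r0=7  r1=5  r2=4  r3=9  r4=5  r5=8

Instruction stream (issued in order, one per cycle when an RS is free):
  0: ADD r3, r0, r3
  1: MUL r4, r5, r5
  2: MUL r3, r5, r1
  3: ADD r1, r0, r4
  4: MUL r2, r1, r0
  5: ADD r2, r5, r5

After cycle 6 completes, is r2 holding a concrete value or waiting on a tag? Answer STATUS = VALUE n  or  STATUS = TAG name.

STATUS = TAG Mul1

c1: issue ADD r3<-Add1 | r0:7,r1:5,r2:4,r3:Add1,r4:5,r5:8
c2: issue MUL r4<-Mul1 | r0:7,r1:5,r2:4,r3:Add1,r4:Mul1,r5:8
c3: CDB Add1=16; issue MUL r3<-Mul2 | r0:7,r1:5,r2:4,r3:Mul2,r4:Mul1,r5:8
c4: issue ADD r1<-Add1 | r0:7,r1:Add1,r2:4,r3:Mul2,r4:Mul1,r5:8
c5: stall | r0:7,r1:Add1,r2:4,r3:Mul2,r4:Mul1,r5:8
c6: CDB Mul1=64; issue MUL r2<-Mul1 | r0:7,r1:Add1,r2:Mul1,r3:Mul2,r4:64,r5:8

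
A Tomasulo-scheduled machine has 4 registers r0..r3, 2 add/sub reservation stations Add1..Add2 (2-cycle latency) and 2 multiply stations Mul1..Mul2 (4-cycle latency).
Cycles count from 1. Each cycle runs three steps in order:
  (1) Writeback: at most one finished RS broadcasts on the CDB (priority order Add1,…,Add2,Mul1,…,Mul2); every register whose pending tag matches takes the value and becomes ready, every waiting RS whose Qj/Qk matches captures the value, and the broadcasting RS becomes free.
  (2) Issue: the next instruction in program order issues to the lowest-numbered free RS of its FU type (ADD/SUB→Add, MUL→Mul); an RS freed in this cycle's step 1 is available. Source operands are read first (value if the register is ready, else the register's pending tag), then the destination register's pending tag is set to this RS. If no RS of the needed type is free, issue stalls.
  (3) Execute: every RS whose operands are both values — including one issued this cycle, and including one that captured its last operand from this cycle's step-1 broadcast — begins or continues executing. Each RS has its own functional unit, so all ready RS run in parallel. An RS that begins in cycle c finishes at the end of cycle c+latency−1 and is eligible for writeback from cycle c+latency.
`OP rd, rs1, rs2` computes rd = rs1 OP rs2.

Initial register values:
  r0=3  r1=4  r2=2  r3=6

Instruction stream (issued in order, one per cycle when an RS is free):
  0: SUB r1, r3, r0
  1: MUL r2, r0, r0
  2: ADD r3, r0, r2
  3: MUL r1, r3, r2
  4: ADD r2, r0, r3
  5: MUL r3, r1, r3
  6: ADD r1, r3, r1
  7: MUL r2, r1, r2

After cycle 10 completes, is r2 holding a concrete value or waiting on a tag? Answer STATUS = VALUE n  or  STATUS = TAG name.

  c1: issue SUB r1<-Add1  regs: r0:3,r1:Add1,r2:2,r3:6
  c2: issue MUL r2<-Mul1  regs: r0:3,r1:Add1,r2:Mul1,r3:6
  c3: CDB Add1=3; issue ADD r3<-Add1  regs: r0:3,r1:3,r2:Mul1,r3:Add1
  c4: issue MUL r1<-Mul2  regs: r0:3,r1:Mul2,r2:Mul1,r3:Add1
  c5: issue ADD r2<-Add2  regs: r0:3,r1:Mul2,r2:Add2,r3:Add1
  c6: CDB Mul1=9; issue MUL r3<-Mul1  regs: r0:3,r1:Mul2,r2:Add2,r3:Mul1
  c7: stall  regs: r0:3,r1:Mul2,r2:Add2,r3:Mul1
  c8: CDB Add1=12; issue ADD r1<-Add1  regs: r0:3,r1:Add1,r2:Add2,r3:Mul1
  c9: stall  regs: r0:3,r1:Add1,r2:Add2,r3:Mul1
  c10: CDB Add2=15; stall  regs: r0:3,r1:Add1,r2:15,r3:Mul1

STATUS = VALUE 15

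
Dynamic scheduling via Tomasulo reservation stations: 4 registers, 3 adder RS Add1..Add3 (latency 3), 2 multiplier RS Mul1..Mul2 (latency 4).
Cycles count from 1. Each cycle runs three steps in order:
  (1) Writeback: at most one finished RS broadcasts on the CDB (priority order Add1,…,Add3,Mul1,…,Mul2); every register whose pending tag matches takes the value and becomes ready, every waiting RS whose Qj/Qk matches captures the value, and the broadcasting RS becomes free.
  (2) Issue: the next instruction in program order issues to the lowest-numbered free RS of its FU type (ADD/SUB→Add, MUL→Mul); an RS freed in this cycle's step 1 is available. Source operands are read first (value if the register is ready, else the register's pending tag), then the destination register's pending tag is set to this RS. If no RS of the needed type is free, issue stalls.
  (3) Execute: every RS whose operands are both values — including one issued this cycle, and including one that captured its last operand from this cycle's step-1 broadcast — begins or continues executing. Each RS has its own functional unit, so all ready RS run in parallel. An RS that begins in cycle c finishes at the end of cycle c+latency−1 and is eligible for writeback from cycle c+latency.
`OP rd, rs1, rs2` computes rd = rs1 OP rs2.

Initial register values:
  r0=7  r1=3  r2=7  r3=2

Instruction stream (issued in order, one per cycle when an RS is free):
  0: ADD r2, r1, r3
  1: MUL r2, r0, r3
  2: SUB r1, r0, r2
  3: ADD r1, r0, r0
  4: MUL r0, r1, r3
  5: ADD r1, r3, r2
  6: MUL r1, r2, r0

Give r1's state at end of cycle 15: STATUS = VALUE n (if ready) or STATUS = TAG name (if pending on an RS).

STATUS = VALUE 392

  c1: issue ADD r2<-Add1  regs: r0:7,r1:3,r2:Add1,r3:2
  c2: issue MUL r2<-Mul1  regs: r0:7,r1:3,r2:Mul1,r3:2
  c3: issue SUB r1<-Add2  regs: r0:7,r1:Add2,r2:Mul1,r3:2
  c4: CDB Add1=5; issue ADD r1<-Add1  regs: r0:7,r1:Add1,r2:Mul1,r3:2
  c5: issue MUL r0<-Mul2  regs: r0:Mul2,r1:Add1,r2:Mul1,r3:2
  c6: CDB Mul1=14; issue ADD r1<-Add3  regs: r0:Mul2,r1:Add3,r2:14,r3:2
  c7: CDB Add1=14; issue MUL r1<-Mul1  regs: r0:Mul2,r1:Mul1,r2:14,r3:2
  c8: -  regs: r0:Mul2,r1:Mul1,r2:14,r3:2
  c9: CDB Add2=-7  regs: r0:Mul2,r1:Mul1,r2:14,r3:2
  c10: CDB Add3=16  regs: r0:Mul2,r1:Mul1,r2:14,r3:2
  c11: CDB Mul2=28  regs: r0:28,r1:Mul1,r2:14,r3:2
  c12: -  regs: r0:28,r1:Mul1,r2:14,r3:2
  c13: -  regs: r0:28,r1:Mul1,r2:14,r3:2
  c14: -  regs: r0:28,r1:Mul1,r2:14,r3:2
  c15: CDB Mul1=392  regs: r0:28,r1:392,r2:14,r3:2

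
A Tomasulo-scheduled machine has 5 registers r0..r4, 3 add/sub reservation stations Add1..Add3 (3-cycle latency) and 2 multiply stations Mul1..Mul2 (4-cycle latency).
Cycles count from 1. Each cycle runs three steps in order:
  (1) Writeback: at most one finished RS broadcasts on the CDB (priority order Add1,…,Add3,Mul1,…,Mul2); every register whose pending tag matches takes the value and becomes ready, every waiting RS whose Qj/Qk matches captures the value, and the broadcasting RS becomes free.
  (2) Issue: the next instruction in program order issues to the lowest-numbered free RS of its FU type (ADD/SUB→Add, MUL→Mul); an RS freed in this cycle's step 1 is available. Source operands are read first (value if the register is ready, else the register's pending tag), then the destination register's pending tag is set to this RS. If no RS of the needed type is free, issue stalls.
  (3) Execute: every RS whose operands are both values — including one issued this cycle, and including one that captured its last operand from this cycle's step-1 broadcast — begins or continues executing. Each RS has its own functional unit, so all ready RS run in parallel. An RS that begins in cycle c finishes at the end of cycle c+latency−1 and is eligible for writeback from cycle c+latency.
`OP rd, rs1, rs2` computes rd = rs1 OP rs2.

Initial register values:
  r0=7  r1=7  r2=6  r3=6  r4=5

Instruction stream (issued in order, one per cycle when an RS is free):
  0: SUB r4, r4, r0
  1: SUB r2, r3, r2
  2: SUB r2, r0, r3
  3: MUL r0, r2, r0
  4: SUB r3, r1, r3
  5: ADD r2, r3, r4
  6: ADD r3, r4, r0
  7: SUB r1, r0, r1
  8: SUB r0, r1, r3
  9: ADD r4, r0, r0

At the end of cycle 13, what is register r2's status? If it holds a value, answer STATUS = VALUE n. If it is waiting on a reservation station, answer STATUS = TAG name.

cycle 1: issue SUB r4<-Add1 // r0:7,r1:7,r2:6,r3:6,r4:Add1
cycle 2: issue SUB r2<-Add2 // r0:7,r1:7,r2:Add2,r3:6,r4:Add1
cycle 3: issue SUB r2<-Add3 // r0:7,r1:7,r2:Add3,r3:6,r4:Add1
cycle 4: CDB Add1=-2; issue MUL r0<-Mul1 // r0:Mul1,r1:7,r2:Add3,r3:6,r4:-2
cycle 5: CDB Add2=0; issue SUB r3<-Add1 // r0:Mul1,r1:7,r2:Add3,r3:Add1,r4:-2
cycle 6: CDB Add3=1; issue ADD r2<-Add2 // r0:Mul1,r1:7,r2:Add2,r3:Add1,r4:-2
cycle 7: issue ADD r3<-Add3 // r0:Mul1,r1:7,r2:Add2,r3:Add3,r4:-2
cycle 8: CDB Add1=1; issue SUB r1<-Add1 // r0:Mul1,r1:Add1,r2:Add2,r3:Add3,r4:-2
cycle 9: stall // r0:Mul1,r1:Add1,r2:Add2,r3:Add3,r4:-2
cycle 10: CDB Mul1=7; stall // r0:7,r1:Add1,r2:Add2,r3:Add3,r4:-2
cycle 11: CDB Add2=-1; issue SUB r0<-Add2 // r0:Add2,r1:Add1,r2:-1,r3:Add3,r4:-2
cycle 12: stall // r0:Add2,r1:Add1,r2:-1,r3:Add3,r4:-2
cycle 13: CDB Add1=0; issue ADD r4<-Add1 // r0:Add2,r1:0,r2:-1,r3:Add3,r4:Add1

STATUS = VALUE -1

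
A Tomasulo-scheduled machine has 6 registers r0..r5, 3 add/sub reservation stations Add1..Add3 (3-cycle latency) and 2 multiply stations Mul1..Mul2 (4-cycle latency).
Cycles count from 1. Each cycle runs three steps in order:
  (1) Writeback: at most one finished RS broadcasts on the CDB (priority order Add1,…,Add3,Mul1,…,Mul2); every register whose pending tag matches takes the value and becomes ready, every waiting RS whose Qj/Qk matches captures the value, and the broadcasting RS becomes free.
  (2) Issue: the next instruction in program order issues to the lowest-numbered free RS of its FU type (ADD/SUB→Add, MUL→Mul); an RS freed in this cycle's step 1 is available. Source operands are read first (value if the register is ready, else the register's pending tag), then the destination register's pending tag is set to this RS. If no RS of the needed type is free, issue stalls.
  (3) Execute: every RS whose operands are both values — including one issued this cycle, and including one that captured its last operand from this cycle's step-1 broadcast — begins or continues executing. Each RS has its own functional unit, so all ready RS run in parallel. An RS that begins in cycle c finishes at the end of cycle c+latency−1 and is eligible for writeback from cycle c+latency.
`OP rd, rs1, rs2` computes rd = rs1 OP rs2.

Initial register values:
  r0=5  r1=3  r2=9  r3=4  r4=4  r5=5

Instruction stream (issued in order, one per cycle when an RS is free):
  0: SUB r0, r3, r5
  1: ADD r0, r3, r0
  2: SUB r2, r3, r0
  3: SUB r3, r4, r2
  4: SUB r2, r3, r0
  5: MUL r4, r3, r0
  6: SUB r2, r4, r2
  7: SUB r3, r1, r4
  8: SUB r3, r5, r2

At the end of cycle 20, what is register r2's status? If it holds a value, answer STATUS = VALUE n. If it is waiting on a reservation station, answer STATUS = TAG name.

STATUS = TAG Add3

  c1: issue SUB r0<-Add1  regs: r0:Add1,r1:3,r2:9,r3:4,r4:4,r5:5
  c2: issue ADD r0<-Add2  regs: r0:Add2,r1:3,r2:9,r3:4,r4:4,r5:5
  c3: issue SUB r2<-Add3  regs: r0:Add2,r1:3,r2:Add3,r3:4,r4:4,r5:5
  c4: CDB Add1=-1; issue SUB r3<-Add1  regs: r0:Add2,r1:3,r2:Add3,r3:Add1,r4:4,r5:5
  c5: stall  regs: r0:Add2,r1:3,r2:Add3,r3:Add1,r4:4,r5:5
  c6: stall  regs: r0:Add2,r1:3,r2:Add3,r3:Add1,r4:4,r5:5
  c7: CDB Add2=3; issue SUB r2<-Add2  regs: r0:3,r1:3,r2:Add2,r3:Add1,r4:4,r5:5
  c8: issue MUL r4<-Mul1  regs: r0:3,r1:3,r2:Add2,r3:Add1,r4:Mul1,r5:5
  c9: stall  regs: r0:3,r1:3,r2:Add2,r3:Add1,r4:Mul1,r5:5
  c10: CDB Add3=1; issue SUB r2<-Add3  regs: r0:3,r1:3,r2:Add3,r3:Add1,r4:Mul1,r5:5
  c11: stall  regs: r0:3,r1:3,r2:Add3,r3:Add1,r4:Mul1,r5:5
  c12: stall  regs: r0:3,r1:3,r2:Add3,r3:Add1,r4:Mul1,r5:5
  c13: CDB Add1=3; issue SUB r3<-Add1  regs: r0:3,r1:3,r2:Add3,r3:Add1,r4:Mul1,r5:5
  c14: stall  regs: r0:3,r1:3,r2:Add3,r3:Add1,r4:Mul1,r5:5
  c15: stall  regs: r0:3,r1:3,r2:Add3,r3:Add1,r4:Mul1,r5:5
  c16: CDB Add2=0; issue SUB r3<-Add2  regs: r0:3,r1:3,r2:Add3,r3:Add2,r4:Mul1,r5:5
  c17: CDB Mul1=9  regs: r0:3,r1:3,r2:Add3,r3:Add2,r4:9,r5:5
  c18: -  regs: r0:3,r1:3,r2:Add3,r3:Add2,r4:9,r5:5
  c19: -  regs: r0:3,r1:3,r2:Add3,r3:Add2,r4:9,r5:5
  c20: CDB Add1=-6  regs: r0:3,r1:3,r2:Add3,r3:Add2,r4:9,r5:5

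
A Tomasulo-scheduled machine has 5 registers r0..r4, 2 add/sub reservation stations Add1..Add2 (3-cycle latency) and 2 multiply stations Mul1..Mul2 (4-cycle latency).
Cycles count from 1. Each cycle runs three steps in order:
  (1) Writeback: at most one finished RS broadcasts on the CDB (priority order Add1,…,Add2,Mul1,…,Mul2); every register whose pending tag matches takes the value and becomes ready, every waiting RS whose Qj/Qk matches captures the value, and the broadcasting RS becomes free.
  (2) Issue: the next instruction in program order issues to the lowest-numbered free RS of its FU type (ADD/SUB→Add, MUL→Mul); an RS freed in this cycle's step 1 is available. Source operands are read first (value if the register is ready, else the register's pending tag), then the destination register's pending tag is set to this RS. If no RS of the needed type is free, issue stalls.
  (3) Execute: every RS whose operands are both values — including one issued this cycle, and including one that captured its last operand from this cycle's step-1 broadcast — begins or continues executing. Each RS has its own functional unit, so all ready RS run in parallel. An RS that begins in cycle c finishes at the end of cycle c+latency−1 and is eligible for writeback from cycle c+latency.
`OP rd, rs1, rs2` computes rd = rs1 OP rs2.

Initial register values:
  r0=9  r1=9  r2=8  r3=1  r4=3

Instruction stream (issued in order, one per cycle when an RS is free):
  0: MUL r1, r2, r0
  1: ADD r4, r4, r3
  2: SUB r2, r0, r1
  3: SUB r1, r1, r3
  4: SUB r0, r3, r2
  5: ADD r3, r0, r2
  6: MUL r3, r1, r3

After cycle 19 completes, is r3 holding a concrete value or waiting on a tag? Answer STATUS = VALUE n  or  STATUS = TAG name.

cycle 1: issue MUL r1<-Mul1 // r0:9,r1:Mul1,r2:8,r3:1,r4:3
cycle 2: issue ADD r4<-Add1 // r0:9,r1:Mul1,r2:8,r3:1,r4:Add1
cycle 3: issue SUB r2<-Add2 // r0:9,r1:Mul1,r2:Add2,r3:1,r4:Add1
cycle 4: stall // r0:9,r1:Mul1,r2:Add2,r3:1,r4:Add1
cycle 5: CDB Add1=4; issue SUB r1<-Add1 // r0:9,r1:Add1,r2:Add2,r3:1,r4:4
cycle 6: CDB Mul1=72; stall // r0:9,r1:Add1,r2:Add2,r3:1,r4:4
cycle 7: stall // r0:9,r1:Add1,r2:Add2,r3:1,r4:4
cycle 8: stall // r0:9,r1:Add1,r2:Add2,r3:1,r4:4
cycle 9: CDB Add1=71; issue SUB r0<-Add1 // r0:Add1,r1:71,r2:Add2,r3:1,r4:4
cycle 10: CDB Add2=-63; issue ADD r3<-Add2 // r0:Add1,r1:71,r2:-63,r3:Add2,r4:4
cycle 11: issue MUL r3<-Mul1 // r0:Add1,r1:71,r2:-63,r3:Mul1,r4:4
cycle 12: - // r0:Add1,r1:71,r2:-63,r3:Mul1,r4:4
cycle 13: CDB Add1=64 // r0:64,r1:71,r2:-63,r3:Mul1,r4:4
cycle 14: - // r0:64,r1:71,r2:-63,r3:Mul1,r4:4
cycle 15: - // r0:64,r1:71,r2:-63,r3:Mul1,r4:4
cycle 16: CDB Add2=1 // r0:64,r1:71,r2:-63,r3:Mul1,r4:4
cycle 17: - // r0:64,r1:71,r2:-63,r3:Mul1,r4:4
cycle 18: - // r0:64,r1:71,r2:-63,r3:Mul1,r4:4
cycle 19: - // r0:64,r1:71,r2:-63,r3:Mul1,r4:4

STATUS = TAG Mul1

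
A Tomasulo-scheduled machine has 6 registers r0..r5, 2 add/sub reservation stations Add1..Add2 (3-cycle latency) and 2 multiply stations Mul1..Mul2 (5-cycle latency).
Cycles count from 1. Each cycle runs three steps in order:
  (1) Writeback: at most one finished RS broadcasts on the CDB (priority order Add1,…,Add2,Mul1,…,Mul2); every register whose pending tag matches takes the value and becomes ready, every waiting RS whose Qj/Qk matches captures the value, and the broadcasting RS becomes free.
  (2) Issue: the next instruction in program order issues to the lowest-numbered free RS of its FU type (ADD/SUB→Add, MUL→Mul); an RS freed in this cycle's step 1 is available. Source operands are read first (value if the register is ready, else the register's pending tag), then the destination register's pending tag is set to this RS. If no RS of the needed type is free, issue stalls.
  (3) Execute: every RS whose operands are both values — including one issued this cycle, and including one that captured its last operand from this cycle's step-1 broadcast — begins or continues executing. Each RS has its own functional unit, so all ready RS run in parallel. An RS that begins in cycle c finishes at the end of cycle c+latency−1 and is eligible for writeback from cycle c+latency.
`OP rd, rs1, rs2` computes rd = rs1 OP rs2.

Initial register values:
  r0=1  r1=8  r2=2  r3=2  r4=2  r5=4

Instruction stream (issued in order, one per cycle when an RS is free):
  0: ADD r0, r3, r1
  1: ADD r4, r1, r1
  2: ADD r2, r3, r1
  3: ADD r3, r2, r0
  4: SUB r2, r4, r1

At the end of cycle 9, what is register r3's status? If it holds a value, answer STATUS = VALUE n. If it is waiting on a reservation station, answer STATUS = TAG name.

cycle 1: issue ADD r0<-Add1 // r0:Add1,r1:8,r2:2,r3:2,r4:2,r5:4
cycle 2: issue ADD r4<-Add2 // r0:Add1,r1:8,r2:2,r3:2,r4:Add2,r5:4
cycle 3: stall // r0:Add1,r1:8,r2:2,r3:2,r4:Add2,r5:4
cycle 4: CDB Add1=10; issue ADD r2<-Add1 // r0:10,r1:8,r2:Add1,r3:2,r4:Add2,r5:4
cycle 5: CDB Add2=16; issue ADD r3<-Add2 // r0:10,r1:8,r2:Add1,r3:Add2,r4:16,r5:4
cycle 6: stall // r0:10,r1:8,r2:Add1,r3:Add2,r4:16,r5:4
cycle 7: CDB Add1=10; issue SUB r2<-Add1 // r0:10,r1:8,r2:Add1,r3:Add2,r4:16,r5:4
cycle 8: - // r0:10,r1:8,r2:Add1,r3:Add2,r4:16,r5:4
cycle 9: - // r0:10,r1:8,r2:Add1,r3:Add2,r4:16,r5:4

STATUS = TAG Add2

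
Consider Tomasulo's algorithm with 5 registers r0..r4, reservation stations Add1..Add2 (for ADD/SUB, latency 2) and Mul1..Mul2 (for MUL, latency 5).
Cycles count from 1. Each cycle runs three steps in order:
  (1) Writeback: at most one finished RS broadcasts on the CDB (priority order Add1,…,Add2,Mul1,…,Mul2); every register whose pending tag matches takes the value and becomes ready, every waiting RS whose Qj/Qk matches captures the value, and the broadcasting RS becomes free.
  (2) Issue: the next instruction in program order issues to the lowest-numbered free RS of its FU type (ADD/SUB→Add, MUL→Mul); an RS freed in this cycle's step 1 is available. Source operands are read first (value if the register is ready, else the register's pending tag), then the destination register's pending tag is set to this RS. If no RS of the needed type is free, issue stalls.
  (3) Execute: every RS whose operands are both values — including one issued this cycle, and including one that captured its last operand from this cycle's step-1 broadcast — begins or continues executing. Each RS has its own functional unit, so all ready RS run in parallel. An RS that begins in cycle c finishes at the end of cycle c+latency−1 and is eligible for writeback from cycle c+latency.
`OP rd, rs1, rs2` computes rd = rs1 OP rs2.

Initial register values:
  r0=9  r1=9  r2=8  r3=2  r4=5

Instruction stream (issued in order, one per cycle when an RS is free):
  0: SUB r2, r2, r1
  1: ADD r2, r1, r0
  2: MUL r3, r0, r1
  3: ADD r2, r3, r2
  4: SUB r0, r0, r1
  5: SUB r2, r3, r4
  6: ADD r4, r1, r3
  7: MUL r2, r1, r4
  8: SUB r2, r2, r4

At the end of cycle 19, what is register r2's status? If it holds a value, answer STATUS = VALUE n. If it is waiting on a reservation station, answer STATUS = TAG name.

  c1: issue SUB r2<-Add1  regs: r0:9,r1:9,r2:Add1,r3:2,r4:5
  c2: issue ADD r2<-Add2  regs: r0:9,r1:9,r2:Add2,r3:2,r4:5
  c3: CDB Add1=-1; issue MUL r3<-Mul1  regs: r0:9,r1:9,r2:Add2,r3:Mul1,r4:5
  c4: CDB Add2=18; issue ADD r2<-Add1  regs: r0:9,r1:9,r2:Add1,r3:Mul1,r4:5
  c5: issue SUB r0<-Add2  regs: r0:Add2,r1:9,r2:Add1,r3:Mul1,r4:5
  c6: stall  regs: r0:Add2,r1:9,r2:Add1,r3:Mul1,r4:5
  c7: CDB Add2=0; issue SUB r2<-Add2  regs: r0:0,r1:9,r2:Add2,r3:Mul1,r4:5
  c8: CDB Mul1=81; stall  regs: r0:0,r1:9,r2:Add2,r3:81,r4:5
  c9: stall  regs: r0:0,r1:9,r2:Add2,r3:81,r4:5
  c10: CDB Add1=99; issue ADD r4<-Add1  regs: r0:0,r1:9,r2:Add2,r3:81,r4:Add1
  c11: CDB Add2=76; issue MUL r2<-Mul1  regs: r0:0,r1:9,r2:Mul1,r3:81,r4:Add1
  c12: CDB Add1=90; issue SUB r2<-Add1  regs: r0:0,r1:9,r2:Add1,r3:81,r4:90
  c13: -  regs: r0:0,r1:9,r2:Add1,r3:81,r4:90
  c14: -  regs: r0:0,r1:9,r2:Add1,r3:81,r4:90
  c15: -  regs: r0:0,r1:9,r2:Add1,r3:81,r4:90
  c16: -  regs: r0:0,r1:9,r2:Add1,r3:81,r4:90
  c17: CDB Mul1=810  regs: r0:0,r1:9,r2:Add1,r3:81,r4:90
  c18: -  regs: r0:0,r1:9,r2:Add1,r3:81,r4:90
  c19: CDB Add1=720  regs: r0:0,r1:9,r2:720,r3:81,r4:90

STATUS = VALUE 720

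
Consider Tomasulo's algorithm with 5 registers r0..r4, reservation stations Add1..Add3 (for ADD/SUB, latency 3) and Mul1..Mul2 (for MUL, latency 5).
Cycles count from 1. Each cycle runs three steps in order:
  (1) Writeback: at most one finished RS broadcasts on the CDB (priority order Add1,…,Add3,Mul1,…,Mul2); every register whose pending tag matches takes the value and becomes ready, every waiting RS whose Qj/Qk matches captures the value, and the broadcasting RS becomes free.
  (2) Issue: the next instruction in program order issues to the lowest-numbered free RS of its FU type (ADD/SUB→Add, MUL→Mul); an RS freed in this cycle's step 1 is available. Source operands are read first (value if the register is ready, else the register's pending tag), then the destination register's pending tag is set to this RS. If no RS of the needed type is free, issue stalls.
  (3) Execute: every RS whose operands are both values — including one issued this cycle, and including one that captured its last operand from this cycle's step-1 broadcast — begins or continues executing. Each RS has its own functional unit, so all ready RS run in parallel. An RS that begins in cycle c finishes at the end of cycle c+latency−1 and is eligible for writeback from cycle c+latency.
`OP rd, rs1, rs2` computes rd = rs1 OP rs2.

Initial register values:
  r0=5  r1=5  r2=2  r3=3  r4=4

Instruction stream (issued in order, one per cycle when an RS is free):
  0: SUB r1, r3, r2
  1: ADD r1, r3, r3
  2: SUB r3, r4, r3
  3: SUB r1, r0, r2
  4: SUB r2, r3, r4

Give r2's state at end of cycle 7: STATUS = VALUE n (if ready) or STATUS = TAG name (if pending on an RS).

  c1: issue SUB r1<-Add1  regs: r0:5,r1:Add1,r2:2,r3:3,r4:4
  c2: issue ADD r1<-Add2  regs: r0:5,r1:Add2,r2:2,r3:3,r4:4
  c3: issue SUB r3<-Add3  regs: r0:5,r1:Add2,r2:2,r3:Add3,r4:4
  c4: CDB Add1=1; issue SUB r1<-Add1  regs: r0:5,r1:Add1,r2:2,r3:Add3,r4:4
  c5: CDB Add2=6; issue SUB r2<-Add2  regs: r0:5,r1:Add1,r2:Add2,r3:Add3,r4:4
  c6: CDB Add3=1  regs: r0:5,r1:Add1,r2:Add2,r3:1,r4:4
  c7: CDB Add1=3  regs: r0:5,r1:3,r2:Add2,r3:1,r4:4

STATUS = TAG Add2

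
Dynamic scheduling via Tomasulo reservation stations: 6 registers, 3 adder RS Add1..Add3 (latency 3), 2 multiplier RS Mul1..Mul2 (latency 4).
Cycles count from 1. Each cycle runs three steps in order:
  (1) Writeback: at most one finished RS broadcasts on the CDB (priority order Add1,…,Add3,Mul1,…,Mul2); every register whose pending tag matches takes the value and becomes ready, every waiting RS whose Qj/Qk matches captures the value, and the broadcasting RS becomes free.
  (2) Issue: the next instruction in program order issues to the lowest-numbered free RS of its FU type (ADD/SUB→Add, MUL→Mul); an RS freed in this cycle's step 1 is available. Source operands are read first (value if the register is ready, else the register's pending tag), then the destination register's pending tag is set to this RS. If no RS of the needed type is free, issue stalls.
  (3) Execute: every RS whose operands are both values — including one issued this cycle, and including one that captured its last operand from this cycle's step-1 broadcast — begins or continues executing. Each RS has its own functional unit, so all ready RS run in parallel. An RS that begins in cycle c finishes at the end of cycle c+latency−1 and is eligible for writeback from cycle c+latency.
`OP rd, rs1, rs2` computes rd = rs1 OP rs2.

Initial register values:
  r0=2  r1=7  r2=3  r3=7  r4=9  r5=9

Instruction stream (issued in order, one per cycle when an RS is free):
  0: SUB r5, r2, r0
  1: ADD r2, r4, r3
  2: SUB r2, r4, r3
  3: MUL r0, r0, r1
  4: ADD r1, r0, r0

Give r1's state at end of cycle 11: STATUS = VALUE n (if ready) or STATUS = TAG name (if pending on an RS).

STATUS = VALUE 28

cycle 1: issue SUB r5<-Add1 // r0:2,r1:7,r2:3,r3:7,r4:9,r5:Add1
cycle 2: issue ADD r2<-Add2 // r0:2,r1:7,r2:Add2,r3:7,r4:9,r5:Add1
cycle 3: issue SUB r2<-Add3 // r0:2,r1:7,r2:Add3,r3:7,r4:9,r5:Add1
cycle 4: CDB Add1=1; issue MUL r0<-Mul1 // r0:Mul1,r1:7,r2:Add3,r3:7,r4:9,r5:1
cycle 5: CDB Add2=16; issue ADD r1<-Add1 // r0:Mul1,r1:Add1,r2:Add3,r3:7,r4:9,r5:1
cycle 6: CDB Add3=2 // r0:Mul1,r1:Add1,r2:2,r3:7,r4:9,r5:1
cycle 7: - // r0:Mul1,r1:Add1,r2:2,r3:7,r4:9,r5:1
cycle 8: CDB Mul1=14 // r0:14,r1:Add1,r2:2,r3:7,r4:9,r5:1
cycle 9: - // r0:14,r1:Add1,r2:2,r3:7,r4:9,r5:1
cycle 10: - // r0:14,r1:Add1,r2:2,r3:7,r4:9,r5:1
cycle 11: CDB Add1=28 // r0:14,r1:28,r2:2,r3:7,r4:9,r5:1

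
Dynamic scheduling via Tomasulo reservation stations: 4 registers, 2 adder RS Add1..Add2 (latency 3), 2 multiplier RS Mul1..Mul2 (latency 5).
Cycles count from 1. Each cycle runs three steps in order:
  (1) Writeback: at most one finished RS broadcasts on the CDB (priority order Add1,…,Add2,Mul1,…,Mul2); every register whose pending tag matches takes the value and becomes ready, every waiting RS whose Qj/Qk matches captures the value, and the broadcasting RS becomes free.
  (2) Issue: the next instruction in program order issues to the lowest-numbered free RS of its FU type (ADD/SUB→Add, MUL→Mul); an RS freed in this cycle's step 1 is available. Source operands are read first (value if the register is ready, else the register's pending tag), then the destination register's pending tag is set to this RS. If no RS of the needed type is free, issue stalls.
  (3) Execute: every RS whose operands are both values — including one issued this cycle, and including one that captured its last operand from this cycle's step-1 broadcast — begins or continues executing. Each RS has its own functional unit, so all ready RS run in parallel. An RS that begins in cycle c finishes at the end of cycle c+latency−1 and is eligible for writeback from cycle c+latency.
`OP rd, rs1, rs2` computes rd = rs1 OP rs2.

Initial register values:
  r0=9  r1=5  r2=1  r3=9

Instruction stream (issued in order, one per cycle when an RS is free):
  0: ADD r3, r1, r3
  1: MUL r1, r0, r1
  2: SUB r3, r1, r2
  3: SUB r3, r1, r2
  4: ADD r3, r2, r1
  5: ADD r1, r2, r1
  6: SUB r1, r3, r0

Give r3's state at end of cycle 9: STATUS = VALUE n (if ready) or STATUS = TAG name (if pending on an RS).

  c1: issue ADD r3<-Add1  regs: r0:9,r1:5,r2:1,r3:Add1
  c2: issue MUL r1<-Mul1  regs: r0:9,r1:Mul1,r2:1,r3:Add1
  c3: issue SUB r3<-Add2  regs: r0:9,r1:Mul1,r2:1,r3:Add2
  c4: CDB Add1=14; issue SUB r3<-Add1  regs: r0:9,r1:Mul1,r2:1,r3:Add1
  c5: stall  regs: r0:9,r1:Mul1,r2:1,r3:Add1
  c6: stall  regs: r0:9,r1:Mul1,r2:1,r3:Add1
  c7: CDB Mul1=45; stall  regs: r0:9,r1:45,r2:1,r3:Add1
  c8: stall  regs: r0:9,r1:45,r2:1,r3:Add1
  c9: stall  regs: r0:9,r1:45,r2:1,r3:Add1

STATUS = TAG Add1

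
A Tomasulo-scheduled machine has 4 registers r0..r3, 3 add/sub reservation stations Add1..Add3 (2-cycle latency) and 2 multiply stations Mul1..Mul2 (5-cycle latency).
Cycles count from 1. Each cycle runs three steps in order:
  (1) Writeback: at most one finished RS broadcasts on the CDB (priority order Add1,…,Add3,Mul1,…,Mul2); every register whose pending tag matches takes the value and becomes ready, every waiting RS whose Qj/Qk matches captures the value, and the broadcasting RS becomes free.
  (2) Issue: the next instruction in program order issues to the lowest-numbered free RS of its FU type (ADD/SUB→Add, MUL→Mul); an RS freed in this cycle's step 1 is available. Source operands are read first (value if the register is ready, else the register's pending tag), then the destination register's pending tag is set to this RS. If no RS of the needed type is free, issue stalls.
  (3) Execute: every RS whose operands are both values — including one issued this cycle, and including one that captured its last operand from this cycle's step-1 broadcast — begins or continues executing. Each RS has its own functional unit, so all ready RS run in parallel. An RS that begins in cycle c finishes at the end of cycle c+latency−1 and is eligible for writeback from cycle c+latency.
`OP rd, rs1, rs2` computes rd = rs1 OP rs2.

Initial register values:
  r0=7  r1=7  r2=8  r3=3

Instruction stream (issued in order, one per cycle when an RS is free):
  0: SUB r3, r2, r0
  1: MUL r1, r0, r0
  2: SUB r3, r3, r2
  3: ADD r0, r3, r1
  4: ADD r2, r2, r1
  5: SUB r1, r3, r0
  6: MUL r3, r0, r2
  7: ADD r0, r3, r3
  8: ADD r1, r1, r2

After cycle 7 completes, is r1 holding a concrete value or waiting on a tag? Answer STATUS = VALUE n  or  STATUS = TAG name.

STATUS = TAG Add3

cycle 1: issue SUB r3<-Add1 // r0:7,r1:7,r2:8,r3:Add1
cycle 2: issue MUL r1<-Mul1 // r0:7,r1:Mul1,r2:8,r3:Add1
cycle 3: CDB Add1=1; issue SUB r3<-Add1 // r0:7,r1:Mul1,r2:8,r3:Add1
cycle 4: issue ADD r0<-Add2 // r0:Add2,r1:Mul1,r2:8,r3:Add1
cycle 5: CDB Add1=-7; issue ADD r2<-Add1 // r0:Add2,r1:Mul1,r2:Add1,r3:-7
cycle 6: issue SUB r1<-Add3 // r0:Add2,r1:Add3,r2:Add1,r3:-7
cycle 7: CDB Mul1=49; issue MUL r3<-Mul1 // r0:Add2,r1:Add3,r2:Add1,r3:Mul1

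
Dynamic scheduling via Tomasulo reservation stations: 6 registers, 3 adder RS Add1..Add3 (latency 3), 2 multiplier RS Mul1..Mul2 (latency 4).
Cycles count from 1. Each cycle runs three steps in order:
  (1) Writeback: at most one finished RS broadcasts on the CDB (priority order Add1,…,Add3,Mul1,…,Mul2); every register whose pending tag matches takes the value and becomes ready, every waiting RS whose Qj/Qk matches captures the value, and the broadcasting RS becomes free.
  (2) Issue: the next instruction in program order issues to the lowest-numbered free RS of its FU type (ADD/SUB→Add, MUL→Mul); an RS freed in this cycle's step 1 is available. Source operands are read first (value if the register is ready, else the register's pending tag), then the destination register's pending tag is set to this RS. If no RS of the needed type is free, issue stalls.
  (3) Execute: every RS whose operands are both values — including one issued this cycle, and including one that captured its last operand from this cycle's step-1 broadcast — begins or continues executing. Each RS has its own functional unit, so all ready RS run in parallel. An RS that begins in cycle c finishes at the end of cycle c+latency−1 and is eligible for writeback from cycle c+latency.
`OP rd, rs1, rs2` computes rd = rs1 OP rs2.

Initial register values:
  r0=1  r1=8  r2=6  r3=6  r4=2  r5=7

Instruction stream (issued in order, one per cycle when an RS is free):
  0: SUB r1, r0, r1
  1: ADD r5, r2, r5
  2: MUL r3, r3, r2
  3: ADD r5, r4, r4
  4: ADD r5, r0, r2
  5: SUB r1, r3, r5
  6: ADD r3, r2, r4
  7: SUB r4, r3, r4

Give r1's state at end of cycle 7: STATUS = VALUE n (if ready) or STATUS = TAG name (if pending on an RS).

STATUS = TAG Add3

  c1: issue SUB r1<-Add1  regs: r0:1,r1:Add1,r2:6,r3:6,r4:2,r5:7
  c2: issue ADD r5<-Add2  regs: r0:1,r1:Add1,r2:6,r3:6,r4:2,r5:Add2
  c3: issue MUL r3<-Mul1  regs: r0:1,r1:Add1,r2:6,r3:Mul1,r4:2,r5:Add2
  c4: CDB Add1=-7; issue ADD r5<-Add1  regs: r0:1,r1:-7,r2:6,r3:Mul1,r4:2,r5:Add1
  c5: CDB Add2=13; issue ADD r5<-Add2  regs: r0:1,r1:-7,r2:6,r3:Mul1,r4:2,r5:Add2
  c6: issue SUB r1<-Add3  regs: r0:1,r1:Add3,r2:6,r3:Mul1,r4:2,r5:Add2
  c7: CDB Add1=4; issue ADD r3<-Add1  regs: r0:1,r1:Add3,r2:6,r3:Add1,r4:2,r5:Add2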